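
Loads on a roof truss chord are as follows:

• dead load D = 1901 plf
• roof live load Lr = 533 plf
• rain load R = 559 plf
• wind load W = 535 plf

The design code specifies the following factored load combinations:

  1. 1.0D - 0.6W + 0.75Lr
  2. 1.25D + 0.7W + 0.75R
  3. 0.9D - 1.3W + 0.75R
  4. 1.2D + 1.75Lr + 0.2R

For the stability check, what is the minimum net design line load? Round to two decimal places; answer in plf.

1434.65 plf

1. 1.0(1901) - 0.6(535) + 0.75(533) = 1901.00 - 321.00 + 399.75 = 1979.75
2. 1.25(1901) + 0.7(535) + 0.75(559) = 2376.25 + 374.50 + 419.25 = 3170.00
3. 0.9(1901) - 1.3(535) + 0.75(559) = 1710.90 - 695.50 + 419.25 = 1434.65
4. 1.2(1901) + 1.75(533) + 0.2(559) = 2281.20 + 932.75 + 111.80 = 3325.75
Combination 3 gives the minimum: 1434.65 plf.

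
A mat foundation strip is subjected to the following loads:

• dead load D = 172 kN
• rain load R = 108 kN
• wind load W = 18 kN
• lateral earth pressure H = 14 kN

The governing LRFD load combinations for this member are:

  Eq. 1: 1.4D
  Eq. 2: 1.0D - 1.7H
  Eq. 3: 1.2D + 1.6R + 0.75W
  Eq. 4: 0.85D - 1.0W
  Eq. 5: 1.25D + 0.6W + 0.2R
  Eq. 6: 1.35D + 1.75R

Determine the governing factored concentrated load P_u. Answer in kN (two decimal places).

Eq. 1: 1.4(172) = 240.80
Eq. 2: 1.0(172) - 1.7(14) = 172.00 - 23.80 = 148.20
Eq. 3: 1.2(172) + 1.6(108) + 0.75(18) = 206.40 + 172.80 + 13.50 = 392.70
Eq. 4: 0.85(172) - 1.0(18) = 146.20 - 18.00 = 128.20
Eq. 5: 1.25(172) + 0.6(18) + 0.2(108) = 215.00 + 10.80 + 21.60 = 247.40
Eq. 6: 1.35(172) + 1.75(108) = 232.20 + 189.00 = 421.20
Maximum is from combination 6.

421.20 kN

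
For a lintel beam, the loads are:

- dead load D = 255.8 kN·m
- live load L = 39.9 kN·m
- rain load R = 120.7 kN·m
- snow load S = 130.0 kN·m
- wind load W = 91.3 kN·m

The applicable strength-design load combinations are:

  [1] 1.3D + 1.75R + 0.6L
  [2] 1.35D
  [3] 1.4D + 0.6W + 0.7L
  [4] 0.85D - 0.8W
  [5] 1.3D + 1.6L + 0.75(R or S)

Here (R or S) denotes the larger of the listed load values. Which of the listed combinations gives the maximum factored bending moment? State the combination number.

(R or S) → S = 130.0 kN·m.
[1] 1.3(255.8) + 1.75(120.7) + 0.6(39.9) = 567.71
[2] 1.35(255.8) = 345.33
[3] 1.4(255.8) + 0.6(91.3) + 0.7(39.9) = 440.83
[4] 0.85(255.8) - 0.8(91.3) = 144.39
[5] 1.3(255.8) + 1.6(39.9) + 0.75(130.0) = 493.88
The largest value is 567.71 kN·m from combination 1.

Combination 1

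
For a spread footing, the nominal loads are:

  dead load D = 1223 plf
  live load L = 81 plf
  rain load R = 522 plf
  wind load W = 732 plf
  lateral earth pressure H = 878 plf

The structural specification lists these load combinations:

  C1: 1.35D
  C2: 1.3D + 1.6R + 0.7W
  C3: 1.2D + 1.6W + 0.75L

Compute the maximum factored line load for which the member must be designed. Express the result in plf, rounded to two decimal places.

2937.50 plf

C1: 1.35(1223) = 1651.05
C2: 1.3(1223) + 1.6(522) + 0.7(732) = 1589.90 + 835.20 + 512.40 = 2937.50
C3: 1.2(1223) + 1.6(732) + 0.75(81) = 1467.60 + 1171.20 + 60.75 = 2699.55
Maximum is from combination 2.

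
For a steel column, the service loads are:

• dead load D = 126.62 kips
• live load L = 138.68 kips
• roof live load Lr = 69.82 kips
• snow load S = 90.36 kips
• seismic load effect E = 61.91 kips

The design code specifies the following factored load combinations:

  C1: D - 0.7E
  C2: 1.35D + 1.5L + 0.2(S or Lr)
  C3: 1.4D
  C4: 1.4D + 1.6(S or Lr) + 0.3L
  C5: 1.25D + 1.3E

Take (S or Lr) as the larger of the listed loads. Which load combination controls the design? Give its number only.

(S or Lr) → S = 90.36 kips.
C1: 1.0(126.62) - 0.7(61.91) = 126.62 - 43.34 = 83.28
C2: 1.35(126.62) + 1.5(138.68) + 0.2(90.36) = 170.94 + 208.02 + 18.07 = 397.03
C3: 1.4(126.62) = 177.27
C4: 1.4(126.62) + 1.6(90.36) + 0.3(138.68) = 177.27 + 144.58 + 41.60 = 363.45
C5: 1.25(126.62) + 1.3(61.91) = 158.28 + 80.48 = 238.76
The largest value is 397.03 kips from combination 2.

Combination 2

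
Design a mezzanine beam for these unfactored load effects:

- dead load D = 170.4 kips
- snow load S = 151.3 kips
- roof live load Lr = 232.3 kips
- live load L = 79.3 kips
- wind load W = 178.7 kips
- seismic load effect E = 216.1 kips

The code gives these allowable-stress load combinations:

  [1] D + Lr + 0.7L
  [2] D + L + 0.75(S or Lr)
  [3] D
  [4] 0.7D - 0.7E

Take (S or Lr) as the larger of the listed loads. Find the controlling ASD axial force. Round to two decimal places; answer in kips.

(S or Lr) → Lr = 232.3 kips.
[1] 1.0(170.4) + 1.0(232.3) + 0.7(79.3) = 170.40 + 232.30 + 55.51 = 458.21
[2] 1.0(170.4) + 1.0(79.3) + 0.75(232.3) = 170.40 + 79.30 + 174.23 = 423.93
[3] 1.0(170.4) = 170.40
[4] 0.7(170.4) - 0.7(216.1) = 119.28 - 151.27 = -31.99
Maximum is from combination 1.

458.21 kips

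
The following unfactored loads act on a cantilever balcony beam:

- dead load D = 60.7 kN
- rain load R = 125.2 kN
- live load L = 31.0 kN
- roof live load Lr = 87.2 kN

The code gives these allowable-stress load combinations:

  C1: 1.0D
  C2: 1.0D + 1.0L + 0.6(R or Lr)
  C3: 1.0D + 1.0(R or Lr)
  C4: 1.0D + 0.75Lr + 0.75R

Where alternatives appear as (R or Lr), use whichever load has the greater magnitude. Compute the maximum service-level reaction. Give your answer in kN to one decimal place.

(R or Lr) → R = 125.2 kN.
C1: 1.0(60.7) = 60.7
C2: 1.0(60.7) + 1.0(31.0) + 0.6(125.2) = 166.8
C3: 1.0(60.7) + 1.0(125.2) = 185.9
C4: 1.0(60.7) + 0.75(87.2) + 0.75(125.2) = 220.0
The controlling combination is 4, giving 220.0 kN.

220.0 kN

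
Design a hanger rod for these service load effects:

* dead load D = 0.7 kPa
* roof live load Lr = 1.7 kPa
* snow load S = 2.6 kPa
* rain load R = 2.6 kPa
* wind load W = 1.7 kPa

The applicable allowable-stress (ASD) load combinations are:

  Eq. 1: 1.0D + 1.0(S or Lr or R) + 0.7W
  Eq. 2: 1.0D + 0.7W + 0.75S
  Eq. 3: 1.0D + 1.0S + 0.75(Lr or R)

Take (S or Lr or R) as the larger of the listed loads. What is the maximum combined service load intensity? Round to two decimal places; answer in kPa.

(S or Lr or R) → S = 2.6 kPa; (Lr or R) → R = 2.6 kPa.
Eq. 1: 1.0(0.7) + 1.0(2.6) + 0.7(1.7) = 0.70 + 2.60 + 1.19 = 4.49
Eq. 2: 1.0(0.7) + 0.7(1.7) + 0.75(2.6) = 0.70 + 1.19 + 1.95 = 3.84
Eq. 3: 1.0(0.7) + 1.0(2.6) + 0.75(2.6) = 0.70 + 2.60 + 1.95 = 5.25
Combination 3 governs: q = 5.25 kPa.

5.25 kPa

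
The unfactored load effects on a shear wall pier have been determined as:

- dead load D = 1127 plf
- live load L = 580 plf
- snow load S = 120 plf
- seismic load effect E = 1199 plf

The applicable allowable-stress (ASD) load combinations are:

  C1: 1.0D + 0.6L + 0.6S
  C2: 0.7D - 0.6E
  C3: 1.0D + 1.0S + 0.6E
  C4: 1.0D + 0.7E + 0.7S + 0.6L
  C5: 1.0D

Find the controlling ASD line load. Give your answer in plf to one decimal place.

2398.3 plf

C1: 1.0(1127) + 0.6(580) + 0.6(120) = 1127.0 + 348.0 + 72.0 = 1547.0
C2: 0.7(1127) - 0.6(1199) = 788.9 - 719.4 = 69.5
C3: 1.0(1127) + 1.0(120) + 0.6(1199) = 1127.0 + 120.0 + 719.4 = 1966.4
C4: 1.0(1127) + 0.7(1199) + 0.7(120) + 0.6(580) = 1127.0 + 839.3 + 84.0 + 348.0 = 2398.3
C5: 1.0(1127) = 1127.0
Combination 4 governs: w = 2398.3 plf.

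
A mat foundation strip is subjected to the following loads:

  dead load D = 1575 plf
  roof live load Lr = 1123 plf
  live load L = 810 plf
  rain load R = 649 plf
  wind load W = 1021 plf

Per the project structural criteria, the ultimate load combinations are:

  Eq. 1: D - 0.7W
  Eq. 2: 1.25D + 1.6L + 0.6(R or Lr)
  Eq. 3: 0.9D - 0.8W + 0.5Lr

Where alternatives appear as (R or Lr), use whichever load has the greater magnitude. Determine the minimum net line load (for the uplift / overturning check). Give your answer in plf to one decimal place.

860.3 plf

(R or Lr) → Lr = 1123 plf.
Eq. 1: 1.0(1575) - 0.7(1021) = 860.3
Eq. 2: 1.25(1575) + 1.6(810) + 0.6(1123) = 3938.6
Eq. 3: 0.9(1575) - 0.8(1021) + 0.5(1123) = 1162.2
Combination 1 gives the minimum: 860.3 plf.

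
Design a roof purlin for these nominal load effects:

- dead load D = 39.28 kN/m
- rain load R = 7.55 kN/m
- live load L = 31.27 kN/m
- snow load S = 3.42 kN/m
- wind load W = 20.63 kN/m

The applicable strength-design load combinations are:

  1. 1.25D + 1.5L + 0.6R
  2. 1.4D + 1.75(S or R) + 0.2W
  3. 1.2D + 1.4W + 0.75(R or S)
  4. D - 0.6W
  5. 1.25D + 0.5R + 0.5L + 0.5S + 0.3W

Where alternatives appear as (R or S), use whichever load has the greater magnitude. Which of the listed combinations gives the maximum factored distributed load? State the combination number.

(S or R) → R = 7.55 kN/m; (R or S) → R = 7.55 kN/m.
1. 1.25(39.28) + 1.5(31.27) + 0.6(7.55) = 100.54
2. 1.4(39.28) + 1.75(7.55) + 0.2(20.63) = 72.33
3. 1.2(39.28) + 1.4(20.63) + 0.75(7.55) = 81.68
4. 1.0(39.28) - 0.6(20.63) = 26.90
5. 1.25(39.28) + 0.5(7.55) + 0.5(31.27) + 0.5(3.42) + 0.3(20.63) = 76.41
The largest value is 100.54 kN/m from combination 1.

Combination 1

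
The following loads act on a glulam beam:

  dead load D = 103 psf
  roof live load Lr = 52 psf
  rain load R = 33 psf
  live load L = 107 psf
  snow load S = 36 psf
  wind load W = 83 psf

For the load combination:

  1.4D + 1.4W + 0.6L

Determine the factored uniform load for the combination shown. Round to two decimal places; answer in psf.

324.60 psf

1.4(103) + 1.4(83) + 0.6(107) = 324.60
q_u = 324.60 psf.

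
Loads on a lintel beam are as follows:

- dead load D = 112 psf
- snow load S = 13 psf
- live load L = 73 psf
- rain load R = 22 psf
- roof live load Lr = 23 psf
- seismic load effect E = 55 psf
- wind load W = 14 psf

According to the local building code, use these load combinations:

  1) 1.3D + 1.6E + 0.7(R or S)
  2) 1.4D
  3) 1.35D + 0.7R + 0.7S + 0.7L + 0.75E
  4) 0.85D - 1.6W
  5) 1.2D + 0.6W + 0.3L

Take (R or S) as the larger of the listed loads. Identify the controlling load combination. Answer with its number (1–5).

(R or S) → R = 22 psf.
1) 1.3(112) + 1.6(55) + 0.7(22) = 249.00
2) 1.4(112) = 156.80
3) 1.35(112) + 0.7(22) + 0.7(13) + 0.7(73) + 0.75(55) = 268.05
4) 0.85(112) - 1.6(14) = 72.80
5) 1.2(112) + 0.6(14) + 0.3(73) = 164.70
The largest value is 268.05 psf from combination 3.

Combination 3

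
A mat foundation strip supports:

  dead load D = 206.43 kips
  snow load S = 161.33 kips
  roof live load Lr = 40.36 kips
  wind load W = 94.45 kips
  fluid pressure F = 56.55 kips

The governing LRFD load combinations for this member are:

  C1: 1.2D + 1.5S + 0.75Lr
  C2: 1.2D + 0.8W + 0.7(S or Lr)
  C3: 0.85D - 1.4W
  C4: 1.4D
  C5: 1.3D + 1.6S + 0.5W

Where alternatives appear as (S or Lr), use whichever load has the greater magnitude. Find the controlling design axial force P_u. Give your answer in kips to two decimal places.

573.71 kips

(S or Lr) → S = 161.33 kips.
C1: 1.2(206.43) + 1.5(161.33) + 0.75(40.36) = 519.98
C2: 1.2(206.43) + 0.8(94.45) + 0.7(161.33) = 247.72 + 75.56 + 112.93 = 436.21
C3: 0.85(206.43) - 1.4(94.45) = 175.47 - 132.23 = 43.24
C4: 1.4(206.43) = 289.00
C5: 1.3(206.43) + 1.6(161.33) + 0.5(94.45) = 573.71
Maximum is from combination 5.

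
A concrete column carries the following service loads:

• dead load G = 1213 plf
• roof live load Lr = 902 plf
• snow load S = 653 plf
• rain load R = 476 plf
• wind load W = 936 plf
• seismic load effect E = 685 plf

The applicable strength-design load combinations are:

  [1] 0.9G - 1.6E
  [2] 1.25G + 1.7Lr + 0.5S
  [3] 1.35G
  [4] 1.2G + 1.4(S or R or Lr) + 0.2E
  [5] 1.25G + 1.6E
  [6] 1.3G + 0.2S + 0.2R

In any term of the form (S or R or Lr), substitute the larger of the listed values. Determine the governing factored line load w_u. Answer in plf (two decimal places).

(S or R or Lr) → Lr = 902 plf.
[1] 0.9(1213) - 1.6(685) = 1091.70 - 1096.00 = -4.30
[2] 1.25(1213) + 1.7(902) + 0.5(653) = 1516.25 + 1533.40 + 326.50 = 3376.15
[3] 1.35(1213) = 1637.55
[4] 1.2(1213) + 1.4(902) + 0.2(685) = 1455.60 + 1262.80 + 137.00 = 2855.40
[5] 1.25(1213) + 1.6(685) = 1516.25 + 1096.00 = 2612.25
[6] 1.3(1213) + 0.2(653) + 0.2(476) = 1576.90 + 130.60 + 95.20 = 1802.70
Combination 2 governs: w_u = 3376.15 plf.

3376.15 plf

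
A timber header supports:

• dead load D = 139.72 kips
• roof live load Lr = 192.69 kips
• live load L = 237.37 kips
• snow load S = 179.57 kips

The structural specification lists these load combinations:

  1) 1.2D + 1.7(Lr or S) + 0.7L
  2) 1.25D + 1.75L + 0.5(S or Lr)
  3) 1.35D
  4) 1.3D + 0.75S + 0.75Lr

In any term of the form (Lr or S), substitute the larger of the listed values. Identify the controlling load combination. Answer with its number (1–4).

(Lr or S) → Lr = 192.69 kips; (S or Lr) → Lr = 192.69 kips.
1) 1.2(139.72) + 1.7(192.69) + 0.7(237.37) = 661.40
2) 1.25(139.72) + 1.75(237.37) + 0.5(192.69) = 686.39
3) 1.35(139.72) = 188.62
4) 1.3(139.72) + 0.75(179.57) + 0.75(192.69) = 460.83
The largest value is 686.39 kips from combination 2.

Combination 2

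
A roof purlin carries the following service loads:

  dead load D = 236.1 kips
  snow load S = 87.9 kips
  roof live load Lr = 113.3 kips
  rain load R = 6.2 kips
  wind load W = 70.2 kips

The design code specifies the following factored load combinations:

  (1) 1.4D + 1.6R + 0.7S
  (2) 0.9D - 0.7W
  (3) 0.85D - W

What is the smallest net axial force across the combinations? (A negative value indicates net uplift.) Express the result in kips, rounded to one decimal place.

130.5 kips

(1) 1.4(236.1) + 1.6(6.2) + 0.7(87.9) = 402.0
(2) 0.9(236.1) - 0.7(70.2) = 212.5 - 49.1 = 163.4
(3) 0.85(236.1) - 1.0(70.2) = 200.7 - 70.2 = 130.5
Combination 3 gives the minimum: 130.5 kips.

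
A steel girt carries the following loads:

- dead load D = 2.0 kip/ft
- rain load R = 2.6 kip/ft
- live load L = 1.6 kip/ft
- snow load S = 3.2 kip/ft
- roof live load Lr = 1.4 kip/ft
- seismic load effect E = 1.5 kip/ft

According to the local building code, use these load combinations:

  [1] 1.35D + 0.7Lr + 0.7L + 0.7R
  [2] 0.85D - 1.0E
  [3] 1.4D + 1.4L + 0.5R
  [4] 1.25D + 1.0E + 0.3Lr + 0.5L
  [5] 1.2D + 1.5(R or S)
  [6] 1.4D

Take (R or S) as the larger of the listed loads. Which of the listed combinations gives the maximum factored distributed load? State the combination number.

(R or S) → S = 3.2 kip/ft.
[1] 1.35(2.0) + 0.7(1.4) + 0.7(1.6) + 0.7(2.6) = 6.62
[2] 0.85(2.0) - 1.0(1.5) = 0.20
[3] 1.4(2.0) + 1.4(1.6) + 0.5(2.6) = 6.34
[4] 1.25(2.0) + 1.0(1.5) + 0.3(1.4) + 0.5(1.6) = 5.22
[5] 1.2(2.0) + 1.5(3.2) = 7.20
[6] 1.4(2.0) = 2.80
The largest value is 7.20 kip/ft from combination 5.

Combination 5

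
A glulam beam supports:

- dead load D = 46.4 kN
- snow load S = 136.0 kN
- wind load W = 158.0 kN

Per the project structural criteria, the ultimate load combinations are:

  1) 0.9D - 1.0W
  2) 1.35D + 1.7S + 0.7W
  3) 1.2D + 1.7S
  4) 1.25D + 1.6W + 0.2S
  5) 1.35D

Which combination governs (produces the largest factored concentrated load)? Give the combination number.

1) 0.9(46.4) - 1.0(158.0) = 41.8 - 158.0 = -116.2
2) 1.35(46.4) + 1.7(136.0) + 0.7(158.0) = 62.6 + 231.2 + 110.6 = 404.4
3) 1.2(46.4) + 1.7(136.0) = 55.7 + 231.2 = 286.9
4) 1.25(46.4) + 1.6(158.0) + 0.2(136.0) = 58.0 + 252.8 + 27.2 = 338.0
5) 1.35(46.4) = 62.6
The largest value is 404.4 kN from combination 2.

Combination 2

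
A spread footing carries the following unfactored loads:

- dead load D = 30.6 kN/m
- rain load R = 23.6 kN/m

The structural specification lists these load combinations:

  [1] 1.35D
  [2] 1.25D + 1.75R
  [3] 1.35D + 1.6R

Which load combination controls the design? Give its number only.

Combination 2

[1] 1.35(30.6) = 41.31
[2] 1.25(30.6) + 1.75(23.6) = 38.25 + 41.30 = 79.55
[3] 1.35(30.6) + 1.6(23.6) = 41.31 + 37.76 = 79.07
The largest value is 79.55 kN/m from combination 2.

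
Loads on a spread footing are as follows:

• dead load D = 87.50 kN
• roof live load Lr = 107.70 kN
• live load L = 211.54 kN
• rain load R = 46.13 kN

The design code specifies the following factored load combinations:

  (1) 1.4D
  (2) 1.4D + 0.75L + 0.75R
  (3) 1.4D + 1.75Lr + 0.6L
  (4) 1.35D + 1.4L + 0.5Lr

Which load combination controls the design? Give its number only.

(1) 1.4(87.50) = 122.50
(2) 1.4(87.50) + 0.75(211.54) + 0.75(46.13) = 315.75
(3) 1.4(87.50) + 1.75(107.70) + 0.6(211.54) = 122.50 + 188.48 + 126.92 = 437.90
(4) 1.35(87.50) + 1.4(211.54) + 0.5(107.70) = 468.13
The largest value is 468.13 kN from combination 4.

Combination 4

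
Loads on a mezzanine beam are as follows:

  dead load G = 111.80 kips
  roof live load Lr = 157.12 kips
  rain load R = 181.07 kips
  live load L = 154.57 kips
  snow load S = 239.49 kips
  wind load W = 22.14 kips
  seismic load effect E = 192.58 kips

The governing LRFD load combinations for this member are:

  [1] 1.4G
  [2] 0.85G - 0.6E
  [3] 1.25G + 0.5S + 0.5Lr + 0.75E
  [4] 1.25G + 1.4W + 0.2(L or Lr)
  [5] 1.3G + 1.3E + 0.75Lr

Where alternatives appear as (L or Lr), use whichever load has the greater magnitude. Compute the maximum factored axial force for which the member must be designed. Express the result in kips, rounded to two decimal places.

(L or Lr) → Lr = 157.12 kips.
[1] 1.4(111.80) = 156.52
[2] 0.85(111.80) - 0.6(192.58) = 95.03 - 115.55 = -20.52
[3] 1.25(111.80) + 0.5(239.49) + 0.5(157.12) + 0.75(192.58) = 482.49
[4] 1.25(111.80) + 1.4(22.14) + 0.2(157.12) = 139.75 + 31.00 + 31.42 = 202.17
[5] 1.3(111.80) + 1.3(192.58) + 0.75(157.12) = 145.34 + 250.35 + 117.84 = 513.53
Combination 5 governs: P_u = 513.53 kips.

513.53 kips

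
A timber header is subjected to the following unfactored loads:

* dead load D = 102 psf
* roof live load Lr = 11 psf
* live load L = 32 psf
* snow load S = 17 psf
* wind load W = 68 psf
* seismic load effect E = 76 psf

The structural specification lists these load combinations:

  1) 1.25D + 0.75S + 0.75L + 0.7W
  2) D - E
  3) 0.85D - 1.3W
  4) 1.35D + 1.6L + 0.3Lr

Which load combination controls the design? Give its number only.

1) 1.25(102) + 0.75(17) + 0.75(32) + 0.7(68) = 127.50 + 12.75 + 24.00 + 47.60 = 211.85
2) 1.0(102) - 1.0(76) = 102.00 - 76.00 = 26.00
3) 0.85(102) - 1.3(68) = 86.70 - 88.40 = -1.70
4) 1.35(102) + 1.6(32) + 0.3(11) = 137.70 + 51.20 + 3.30 = 192.20
The largest value is 211.85 psf from combination 1.

Combination 1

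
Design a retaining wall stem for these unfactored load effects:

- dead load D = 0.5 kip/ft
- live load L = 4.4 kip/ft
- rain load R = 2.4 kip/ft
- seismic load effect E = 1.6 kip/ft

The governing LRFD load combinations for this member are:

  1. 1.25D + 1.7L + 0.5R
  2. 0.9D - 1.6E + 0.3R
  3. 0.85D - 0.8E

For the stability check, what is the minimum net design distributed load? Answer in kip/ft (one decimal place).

-1.4 kip/ft

1. 1.25(0.5) + 1.7(4.4) + 0.5(2.4) = 0.6 + 7.5 + 1.2 = 9.3
2. 0.9(0.5) - 1.6(1.6) + 0.3(2.4) = 0.5 - 2.6 + 0.7 = -1.4
3. 0.85(0.5) - 0.8(1.6) = 0.4 - 1.3 = -0.9
Combination 2 gives the minimum: -1.4 kip/ft.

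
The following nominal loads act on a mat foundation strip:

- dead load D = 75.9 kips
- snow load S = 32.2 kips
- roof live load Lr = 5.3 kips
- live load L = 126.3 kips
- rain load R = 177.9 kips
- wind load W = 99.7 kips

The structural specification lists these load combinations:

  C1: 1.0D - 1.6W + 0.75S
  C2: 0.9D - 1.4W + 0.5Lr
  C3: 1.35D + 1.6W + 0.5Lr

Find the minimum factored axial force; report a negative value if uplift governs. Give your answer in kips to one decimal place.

-68.6 kips

C1: 1.0(75.9) - 1.6(99.7) + 0.75(32.2) = -59.5
C2: 0.9(75.9) - 1.4(99.7) + 0.5(5.3) = -68.6
C3: 1.35(75.9) + 1.6(99.7) + 0.5(5.3) = 264.6
Combination 2 gives the minimum: -68.6 kips.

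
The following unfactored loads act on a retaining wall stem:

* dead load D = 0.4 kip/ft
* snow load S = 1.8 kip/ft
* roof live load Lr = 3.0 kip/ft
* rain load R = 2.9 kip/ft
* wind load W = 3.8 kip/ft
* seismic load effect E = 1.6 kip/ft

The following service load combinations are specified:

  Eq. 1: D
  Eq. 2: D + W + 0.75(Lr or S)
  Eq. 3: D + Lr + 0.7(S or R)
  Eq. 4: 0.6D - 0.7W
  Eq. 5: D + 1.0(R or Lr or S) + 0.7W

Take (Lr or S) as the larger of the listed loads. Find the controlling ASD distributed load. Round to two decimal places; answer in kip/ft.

(Lr or S) → Lr = 3.0 kip/ft; (S or R) → R = 2.9 kip/ft; (R or Lr or S) → Lr = 3.0 kip/ft.
Eq. 1: 1.0(0.4) = 0.40
Eq. 2: 1.0(0.4) + 1.0(3.8) + 0.75(3.0) = 0.40 + 3.80 + 2.25 = 6.45
Eq. 3: 1.0(0.4) + 1.0(3.0) + 0.7(2.9) = 0.40 + 3.00 + 2.03 = 5.43
Eq. 4: 0.6(0.4) - 0.7(3.8) = 0.24 - 2.66 = -2.42
Eq. 5: 1.0(0.4) + 1.0(3.0) + 0.7(3.8) = 0.40 + 3.00 + 2.66 = 6.06
The controlling combination is 2, giving 6.45 kip/ft.

6.45 kip/ft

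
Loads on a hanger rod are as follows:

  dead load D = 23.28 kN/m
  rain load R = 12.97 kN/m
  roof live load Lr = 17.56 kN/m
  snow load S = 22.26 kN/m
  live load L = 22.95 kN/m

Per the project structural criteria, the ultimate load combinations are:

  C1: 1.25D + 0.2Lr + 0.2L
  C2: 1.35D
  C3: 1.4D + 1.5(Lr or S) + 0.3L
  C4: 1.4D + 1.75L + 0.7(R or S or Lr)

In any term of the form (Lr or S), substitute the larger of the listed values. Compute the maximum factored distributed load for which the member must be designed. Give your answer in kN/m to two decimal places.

(Lr or S) → S = 22.26 kN/m; (R or S or Lr) → S = 22.26 kN/m.
C1: 1.25(23.28) + 0.2(17.56) + 0.2(22.95) = 29.10 + 3.51 + 4.59 = 37.20
C2: 1.35(23.28) = 31.43
C3: 1.4(23.28) + 1.5(22.26) + 0.3(22.95) = 32.59 + 33.39 + 6.89 = 72.87
C4: 1.4(23.28) + 1.75(22.95) + 0.7(22.26) = 88.34
Maximum is from combination 4.

88.34 kN/m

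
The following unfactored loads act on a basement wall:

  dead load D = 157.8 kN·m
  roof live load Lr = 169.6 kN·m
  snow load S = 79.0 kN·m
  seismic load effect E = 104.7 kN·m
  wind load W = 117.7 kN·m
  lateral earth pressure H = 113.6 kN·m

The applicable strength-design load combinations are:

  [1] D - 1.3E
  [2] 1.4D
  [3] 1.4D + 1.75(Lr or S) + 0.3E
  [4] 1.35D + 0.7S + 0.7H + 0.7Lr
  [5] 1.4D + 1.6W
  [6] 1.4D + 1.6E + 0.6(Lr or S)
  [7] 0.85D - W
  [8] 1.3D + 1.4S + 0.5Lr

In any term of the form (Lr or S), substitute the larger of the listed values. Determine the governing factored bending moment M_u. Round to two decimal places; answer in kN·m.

549.13 kN·m

(Lr or S) → Lr = 169.6 kN·m.
[1] 1.0(157.8) - 1.3(104.7) = 157.80 - 136.11 = 21.69
[2] 1.4(157.8) = 220.92
[3] 1.4(157.8) + 1.75(169.6) + 0.3(104.7) = 220.92 + 296.80 + 31.41 = 549.13
[4] 1.35(157.8) + 0.7(79.0) + 0.7(113.6) + 0.7(169.6) = 213.03 + 55.30 + 79.52 + 118.72 = 466.57
[5] 1.4(157.8) + 1.6(117.7) = 220.92 + 188.32 = 409.24
[6] 1.4(157.8) + 1.6(104.7) + 0.6(169.6) = 220.92 + 167.52 + 101.76 = 490.20
[7] 0.85(157.8) - 1.0(117.7) = 134.13 - 117.70 = 16.43
[8] 1.3(157.8) + 1.4(79.0) + 0.5(169.6) = 205.14 + 110.60 + 84.80 = 400.54
The controlling combination is 3, giving 549.13 kN·m.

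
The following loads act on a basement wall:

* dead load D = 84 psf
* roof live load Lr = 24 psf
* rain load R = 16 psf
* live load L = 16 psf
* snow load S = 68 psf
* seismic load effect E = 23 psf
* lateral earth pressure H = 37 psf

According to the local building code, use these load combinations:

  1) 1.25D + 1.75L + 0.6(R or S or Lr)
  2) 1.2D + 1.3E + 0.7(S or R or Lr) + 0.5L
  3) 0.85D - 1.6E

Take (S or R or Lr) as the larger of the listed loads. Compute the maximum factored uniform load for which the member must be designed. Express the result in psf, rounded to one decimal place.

(R or S or Lr) → S = 68 psf; (S or R or Lr) → S = 68 psf.
1) 1.25(84) + 1.75(16) + 0.6(68) = 105.0 + 28.0 + 40.8 = 173.8
2) 1.2(84) + 1.3(23) + 0.7(68) + 0.5(16) = 100.8 + 29.9 + 47.6 + 8.0 = 186.3
3) 0.85(84) - 1.6(23) = 71.4 - 36.8 = 34.6
Combination 2 governs: q_u = 186.3 psf.

186.3 psf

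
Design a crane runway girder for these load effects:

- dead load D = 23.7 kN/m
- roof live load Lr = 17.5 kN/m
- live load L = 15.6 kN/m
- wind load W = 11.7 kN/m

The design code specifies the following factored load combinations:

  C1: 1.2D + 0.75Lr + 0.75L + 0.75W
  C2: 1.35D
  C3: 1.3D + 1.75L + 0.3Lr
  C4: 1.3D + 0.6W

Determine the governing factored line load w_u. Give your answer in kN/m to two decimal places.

C1: 1.2(23.7) + 0.75(17.5) + 0.75(15.6) + 0.75(11.7) = 62.04
C2: 1.35(23.7) = 32.00
C3: 1.3(23.7) + 1.75(15.6) + 0.3(17.5) = 63.36
C4: 1.3(23.7) + 0.6(11.7) = 37.83
Combination 3 governs: w_u = 63.36 kN/m.

63.36 kN/m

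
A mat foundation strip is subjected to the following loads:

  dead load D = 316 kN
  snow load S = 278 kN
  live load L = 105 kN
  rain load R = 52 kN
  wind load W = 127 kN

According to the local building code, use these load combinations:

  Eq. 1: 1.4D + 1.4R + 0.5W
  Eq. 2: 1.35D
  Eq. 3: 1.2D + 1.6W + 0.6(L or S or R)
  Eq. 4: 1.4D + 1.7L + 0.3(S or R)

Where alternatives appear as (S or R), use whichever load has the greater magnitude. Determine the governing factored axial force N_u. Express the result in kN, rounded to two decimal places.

(L or S or R) → S = 278 kN; (S or R) → S = 278 kN.
Eq. 1: 1.4(316) + 1.4(52) + 0.5(127) = 442.40 + 72.80 + 63.50 = 578.70
Eq. 2: 1.35(316) = 426.60
Eq. 3: 1.2(316) + 1.6(127) + 0.6(278) = 379.20 + 203.20 + 166.80 = 749.20
Eq. 4: 1.4(316) + 1.7(105) + 0.3(278) = 442.40 + 178.50 + 83.40 = 704.30
Maximum is from combination 3.

749.20 kN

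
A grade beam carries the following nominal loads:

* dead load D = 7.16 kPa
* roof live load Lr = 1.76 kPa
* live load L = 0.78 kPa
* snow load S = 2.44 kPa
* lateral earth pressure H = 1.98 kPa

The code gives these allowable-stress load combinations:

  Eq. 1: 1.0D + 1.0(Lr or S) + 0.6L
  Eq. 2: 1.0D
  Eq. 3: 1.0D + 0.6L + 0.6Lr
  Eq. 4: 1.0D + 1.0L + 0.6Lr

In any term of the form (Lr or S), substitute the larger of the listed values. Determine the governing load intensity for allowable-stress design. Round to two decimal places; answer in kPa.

(Lr or S) → S = 2.44 kPa.
Eq. 1: 1.0(7.16) + 1.0(2.44) + 0.6(0.78) = 7.16 + 2.44 + 0.47 = 10.07
Eq. 2: 1.0(7.16) = 7.16
Eq. 3: 1.0(7.16) + 0.6(0.78) + 0.6(1.76) = 8.68
Eq. 4: 1.0(7.16) + 1.0(0.78) + 0.6(1.76) = 7.16 + 0.78 + 1.06 = 9.00
Maximum is from combination 1.

10.07 kPa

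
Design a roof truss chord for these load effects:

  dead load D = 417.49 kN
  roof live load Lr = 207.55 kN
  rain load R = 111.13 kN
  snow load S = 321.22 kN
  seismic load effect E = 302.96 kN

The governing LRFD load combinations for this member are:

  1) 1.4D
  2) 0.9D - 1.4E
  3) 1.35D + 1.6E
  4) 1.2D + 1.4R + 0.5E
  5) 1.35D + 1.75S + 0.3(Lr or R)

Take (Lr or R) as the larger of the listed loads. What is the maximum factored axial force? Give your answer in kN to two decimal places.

(Lr or R) → Lr = 207.55 kN.
1) 1.4(417.49) = 584.49
2) 0.9(417.49) - 1.4(302.96) = 375.74 - 424.14 = -48.40
3) 1.35(417.49) + 1.6(302.96) = 563.61 + 484.74 = 1048.35
4) 1.2(417.49) + 1.4(111.13) + 0.5(302.96) = 500.99 + 155.58 + 151.48 = 808.05
5) 1.35(417.49) + 1.75(321.22) + 0.3(207.55) = 1188.01
Maximum is from combination 5.

1188.01 kN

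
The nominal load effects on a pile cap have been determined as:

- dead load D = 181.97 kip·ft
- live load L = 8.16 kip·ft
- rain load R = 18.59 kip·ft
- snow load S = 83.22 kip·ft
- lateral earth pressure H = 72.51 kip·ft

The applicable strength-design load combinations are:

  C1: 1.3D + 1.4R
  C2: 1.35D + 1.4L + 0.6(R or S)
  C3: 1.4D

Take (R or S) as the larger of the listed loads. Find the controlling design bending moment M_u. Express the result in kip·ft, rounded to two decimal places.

307.02 kip·ft

(R or S) → S = 83.22 kip·ft.
C1: 1.3(181.97) + 1.4(18.59) = 236.56 + 26.03 = 262.59
C2: 1.35(181.97) + 1.4(8.16) + 0.6(83.22) = 307.02
C3: 1.4(181.97) = 254.76
Maximum is from combination 2.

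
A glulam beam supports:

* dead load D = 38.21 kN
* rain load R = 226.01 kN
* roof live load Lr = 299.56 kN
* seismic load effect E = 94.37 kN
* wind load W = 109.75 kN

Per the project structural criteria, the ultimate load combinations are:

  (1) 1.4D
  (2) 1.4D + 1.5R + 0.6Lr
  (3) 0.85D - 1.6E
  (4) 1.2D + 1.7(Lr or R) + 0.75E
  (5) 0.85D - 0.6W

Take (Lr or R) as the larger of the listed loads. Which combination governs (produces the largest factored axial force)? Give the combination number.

(Lr or R) → Lr = 299.56 kN.
(1) 1.4(38.21) = 53.49
(2) 1.4(38.21) + 1.5(226.01) + 0.6(299.56) = 53.49 + 339.02 + 179.74 = 572.25
(3) 0.85(38.21) - 1.6(94.37) = 32.48 - 150.99 = -118.51
(4) 1.2(38.21) + 1.7(299.56) + 0.75(94.37) = 45.85 + 509.25 + 70.78 = 625.88
(5) 0.85(38.21) - 0.6(109.75) = 32.48 - 65.85 = -33.37
The largest value is 625.88 kN from combination 4.

Combination 4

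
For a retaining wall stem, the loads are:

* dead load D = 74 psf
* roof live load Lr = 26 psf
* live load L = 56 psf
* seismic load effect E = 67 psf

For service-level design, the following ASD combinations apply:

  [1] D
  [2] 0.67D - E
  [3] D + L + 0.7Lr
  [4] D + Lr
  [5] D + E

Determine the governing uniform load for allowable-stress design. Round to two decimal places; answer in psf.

148.20 psf

[1] 1.0(74) = 74.00
[2] 0.67(74) - 1.0(67) = -17.42
[3] 1.0(74) + 1.0(56) + 0.7(26) = 148.20
[4] 1.0(74) + 1.0(26) = 100.00
[5] 1.0(74) + 1.0(67) = 141.00
The controlling combination is 3, giving 148.20 psf.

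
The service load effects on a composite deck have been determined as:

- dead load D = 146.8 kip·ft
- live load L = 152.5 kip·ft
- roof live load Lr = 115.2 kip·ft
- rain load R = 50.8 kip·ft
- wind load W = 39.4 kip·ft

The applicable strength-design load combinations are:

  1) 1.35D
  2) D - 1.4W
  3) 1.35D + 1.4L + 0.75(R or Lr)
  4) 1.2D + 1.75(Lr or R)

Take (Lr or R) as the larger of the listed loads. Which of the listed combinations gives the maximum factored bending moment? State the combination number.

Combination 3

(R or Lr) → Lr = 115.2 kip·ft; (Lr or R) → Lr = 115.2 kip·ft.
1) 1.35(146.8) = 198.2
2) 1.0(146.8) - 1.4(39.4) = 146.8 - 55.2 = 91.6
3) 1.35(146.8) + 1.4(152.5) + 0.75(115.2) = 198.2 + 213.5 + 86.4 = 498.1
4) 1.2(146.8) + 1.75(115.2) = 176.2 + 201.6 = 377.8
The largest value is 498.1 kip·ft from combination 3.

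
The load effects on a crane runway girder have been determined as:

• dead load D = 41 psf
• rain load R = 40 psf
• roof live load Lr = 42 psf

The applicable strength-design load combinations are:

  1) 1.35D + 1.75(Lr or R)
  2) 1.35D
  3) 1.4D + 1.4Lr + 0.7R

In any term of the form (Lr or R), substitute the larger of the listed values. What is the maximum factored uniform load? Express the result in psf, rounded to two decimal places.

144.20 psf

(Lr or R) → Lr = 42 psf.
1) 1.35(41) + 1.75(42) = 128.85
2) 1.35(41) = 55.35
3) 1.4(41) + 1.4(42) + 0.7(40) = 144.20
The controlling combination is 3, giving 144.20 psf.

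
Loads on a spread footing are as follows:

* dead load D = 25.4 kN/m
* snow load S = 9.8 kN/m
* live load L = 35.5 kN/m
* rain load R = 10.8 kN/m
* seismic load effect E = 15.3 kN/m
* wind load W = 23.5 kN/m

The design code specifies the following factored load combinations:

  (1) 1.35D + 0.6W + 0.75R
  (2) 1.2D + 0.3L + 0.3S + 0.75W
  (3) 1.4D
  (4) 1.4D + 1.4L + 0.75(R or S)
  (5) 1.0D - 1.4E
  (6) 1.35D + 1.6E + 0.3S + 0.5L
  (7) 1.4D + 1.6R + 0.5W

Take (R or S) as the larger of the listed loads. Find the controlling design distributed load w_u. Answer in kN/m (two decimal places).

(R or S) → R = 10.8 kN/m.
(1) 1.35(25.4) + 0.6(23.5) + 0.75(10.8) = 34.29 + 14.10 + 8.10 = 56.49
(2) 1.2(25.4) + 0.3(35.5) + 0.3(9.8) + 0.75(23.5) = 30.48 + 10.65 + 2.94 + 17.63 = 61.70
(3) 1.4(25.4) = 35.56
(4) 1.4(25.4) + 1.4(35.5) + 0.75(10.8) = 35.56 + 49.70 + 8.10 = 93.36
(5) 1.0(25.4) - 1.4(15.3) = 25.40 - 21.42 = 3.98
(6) 1.35(25.4) + 1.6(15.3) + 0.3(9.8) + 0.5(35.5) = 34.29 + 24.48 + 2.94 + 17.75 = 79.46
(7) 1.4(25.4) + 1.6(10.8) + 0.5(23.5) = 35.56 + 17.28 + 11.75 = 64.59
Maximum is from combination 4.

93.36 kN/m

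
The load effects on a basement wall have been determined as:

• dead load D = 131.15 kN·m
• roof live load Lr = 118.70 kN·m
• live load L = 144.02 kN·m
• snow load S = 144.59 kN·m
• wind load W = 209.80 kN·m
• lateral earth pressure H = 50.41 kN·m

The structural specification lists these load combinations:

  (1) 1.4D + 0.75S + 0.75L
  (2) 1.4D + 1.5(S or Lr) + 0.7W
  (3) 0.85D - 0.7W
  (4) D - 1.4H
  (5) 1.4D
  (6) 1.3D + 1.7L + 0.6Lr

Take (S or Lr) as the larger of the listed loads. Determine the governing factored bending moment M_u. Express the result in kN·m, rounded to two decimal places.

(S or Lr) → S = 144.59 kN·m.
(1) 1.4(131.15) + 0.75(144.59) + 0.75(144.02) = 183.61 + 108.44 + 108.02 = 400.07
(2) 1.4(131.15) + 1.5(144.59) + 0.7(209.80) = 183.61 + 216.89 + 146.86 = 547.36
(3) 0.85(131.15) - 0.7(209.80) = 111.48 - 146.86 = -35.38
(4) 1.0(131.15) - 1.4(50.41) = 131.15 - 70.57 = 60.58
(5) 1.4(131.15) = 183.61
(6) 1.3(131.15) + 1.7(144.02) + 0.6(118.70) = 170.50 + 244.83 + 71.22 = 486.55
Combination 2 governs: M_u = 547.36 kN·m.

547.36 kN·m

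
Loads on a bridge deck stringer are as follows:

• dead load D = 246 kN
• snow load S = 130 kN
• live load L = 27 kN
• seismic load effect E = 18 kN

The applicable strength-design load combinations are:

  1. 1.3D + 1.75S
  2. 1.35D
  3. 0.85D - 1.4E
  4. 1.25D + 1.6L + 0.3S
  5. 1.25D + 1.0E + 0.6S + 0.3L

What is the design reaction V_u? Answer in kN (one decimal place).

547.3 kN

1. 1.3(246) + 1.75(130) = 547.3
2. 1.35(246) = 332.1
3. 0.85(246) - 1.4(18) = 183.9
4. 1.25(246) + 1.6(27) + 0.3(130) = 389.7
5. 1.25(246) + 1.0(18) + 0.6(130) + 0.3(27) = 411.6
Combination 1 governs: V_u = 547.3 kN.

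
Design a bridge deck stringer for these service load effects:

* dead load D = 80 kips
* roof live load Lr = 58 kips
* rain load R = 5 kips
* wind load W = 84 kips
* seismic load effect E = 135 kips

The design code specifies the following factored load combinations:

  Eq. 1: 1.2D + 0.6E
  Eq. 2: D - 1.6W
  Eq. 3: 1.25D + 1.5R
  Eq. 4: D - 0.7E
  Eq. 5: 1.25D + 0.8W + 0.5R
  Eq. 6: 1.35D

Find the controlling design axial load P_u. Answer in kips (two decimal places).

177.00 kips

Eq. 1: 1.2(80) + 0.6(135) = 96.00 + 81.00 = 177.00
Eq. 2: 1.0(80) - 1.6(84) = 80.00 - 134.40 = -54.40
Eq. 3: 1.25(80) + 1.5(5) = 100.00 + 7.50 = 107.50
Eq. 4: 1.0(80) - 0.7(135) = 80.00 - 94.50 = -14.50
Eq. 5: 1.25(80) + 0.8(84) + 0.5(5) = 100.00 + 67.20 + 2.50 = 169.70
Eq. 6: 1.35(80) = 108.00
The controlling combination is 1, giving 177.00 kips.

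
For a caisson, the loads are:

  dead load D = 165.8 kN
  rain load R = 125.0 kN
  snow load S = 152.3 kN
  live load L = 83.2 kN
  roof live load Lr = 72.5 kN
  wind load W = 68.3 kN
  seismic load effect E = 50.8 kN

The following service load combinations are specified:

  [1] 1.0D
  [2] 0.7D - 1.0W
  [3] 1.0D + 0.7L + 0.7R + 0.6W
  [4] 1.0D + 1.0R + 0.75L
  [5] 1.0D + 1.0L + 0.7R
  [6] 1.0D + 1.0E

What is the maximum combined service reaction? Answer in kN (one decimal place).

353.2 kN

[1] 1.0(165.8) = 165.8
[2] 0.7(165.8) - 1.0(68.3) = 116.1 - 68.3 = 47.8
[3] 1.0(165.8) + 0.7(83.2) + 0.7(125.0) + 0.6(68.3) = 165.8 + 58.2 + 87.5 + 41.0 = 352.5
[4] 1.0(165.8) + 1.0(125.0) + 0.75(83.2) = 165.8 + 125.0 + 62.4 = 353.2
[5] 1.0(165.8) + 1.0(83.2) + 0.7(125.0) = 165.8 + 83.2 + 87.5 = 336.5
[6] 1.0(165.8) + 1.0(50.8) = 165.8 + 50.8 = 216.6
Maximum is from combination 4.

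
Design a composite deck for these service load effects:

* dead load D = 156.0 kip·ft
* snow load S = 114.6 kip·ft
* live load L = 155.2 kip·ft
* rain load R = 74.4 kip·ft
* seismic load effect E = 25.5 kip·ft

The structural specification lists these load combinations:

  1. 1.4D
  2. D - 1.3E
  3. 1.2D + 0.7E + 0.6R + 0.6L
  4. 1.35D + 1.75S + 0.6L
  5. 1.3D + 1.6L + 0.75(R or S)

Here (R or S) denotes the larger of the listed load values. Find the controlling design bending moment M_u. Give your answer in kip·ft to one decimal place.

(R or S) → S = 114.6 kip·ft.
1. 1.4(156.0) = 218.4
2. 1.0(156.0) - 1.3(25.5) = 122.9
3. 1.2(156.0) + 0.7(25.5) + 0.6(74.4) + 0.6(155.2) = 187.2 + 17.9 + 44.6 + 93.1 = 342.8
4. 1.35(156.0) + 1.75(114.6) + 0.6(155.2) = 210.6 + 200.6 + 93.1 = 504.3
5. 1.3(156.0) + 1.6(155.2) + 0.75(114.6) = 202.8 + 248.3 + 86.0 = 537.1
Combination 5 governs: M_u = 537.1 kip·ft.

537.1 kip·ft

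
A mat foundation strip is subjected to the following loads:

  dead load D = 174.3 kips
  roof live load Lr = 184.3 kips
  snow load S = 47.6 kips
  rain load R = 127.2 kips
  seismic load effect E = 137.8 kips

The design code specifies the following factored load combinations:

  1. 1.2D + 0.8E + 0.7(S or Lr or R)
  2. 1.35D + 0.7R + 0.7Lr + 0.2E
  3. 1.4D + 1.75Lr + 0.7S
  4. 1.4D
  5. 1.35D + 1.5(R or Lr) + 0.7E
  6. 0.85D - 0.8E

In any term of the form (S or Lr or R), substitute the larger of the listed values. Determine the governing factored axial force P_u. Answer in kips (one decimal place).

(S or Lr or R) → Lr = 184.3 kips; (R or Lr) → Lr = 184.3 kips.
1. 1.2(174.3) + 0.8(137.8) + 0.7(184.3) = 209.2 + 110.2 + 129.0 = 448.4
2. 1.35(174.3) + 0.7(127.2) + 0.7(184.3) + 0.2(137.8) = 235.3 + 89.0 + 129.0 + 27.6 = 480.9
3. 1.4(174.3) + 1.75(184.3) + 0.7(47.6) = 599.9
4. 1.4(174.3) = 244.0
5. 1.35(174.3) + 1.5(184.3) + 0.7(137.8) = 608.2
6. 0.85(174.3) - 0.8(137.8) = 37.9
The controlling combination is 5, giving 608.2 kips.

608.2 kips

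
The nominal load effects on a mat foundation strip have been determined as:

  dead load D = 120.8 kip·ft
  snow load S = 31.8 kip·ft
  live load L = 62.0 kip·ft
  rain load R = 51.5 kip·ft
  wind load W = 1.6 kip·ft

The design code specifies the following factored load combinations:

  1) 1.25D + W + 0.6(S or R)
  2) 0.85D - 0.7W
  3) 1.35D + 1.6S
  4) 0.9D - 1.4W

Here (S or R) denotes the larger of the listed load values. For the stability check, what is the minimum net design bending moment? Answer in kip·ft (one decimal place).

(S or R) → R = 51.5 kip·ft.
1) 1.25(120.8) + 1.0(1.6) + 0.6(51.5) = 151.0 + 1.6 + 30.9 = 183.5
2) 0.85(120.8) - 0.7(1.6) = 102.7 - 1.1 = 101.6
3) 1.35(120.8) + 1.6(31.8) = 163.1 + 50.9 = 214.0
4) 0.9(120.8) - 1.4(1.6) = 108.7 - 2.2 = 106.5
Combination 2 gives the minimum: 101.6 kip·ft.

101.6 kip·ft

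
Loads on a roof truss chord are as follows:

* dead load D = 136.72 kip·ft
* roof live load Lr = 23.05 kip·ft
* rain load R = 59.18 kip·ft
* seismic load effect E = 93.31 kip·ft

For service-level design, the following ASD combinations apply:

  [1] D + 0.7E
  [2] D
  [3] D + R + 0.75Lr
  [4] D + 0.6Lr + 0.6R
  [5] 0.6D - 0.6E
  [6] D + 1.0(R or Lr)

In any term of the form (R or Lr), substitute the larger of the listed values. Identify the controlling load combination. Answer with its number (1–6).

(R or Lr) → R = 59.18 kip·ft.
[1] 1.0(136.72) + 0.7(93.31) = 136.72 + 65.32 = 202.04
[2] 1.0(136.72) = 136.72
[3] 1.0(136.72) + 1.0(59.18) + 0.75(23.05) = 136.72 + 59.18 + 17.29 = 213.19
[4] 1.0(136.72) + 0.6(23.05) + 0.6(59.18) = 136.72 + 13.83 + 35.51 = 186.06
[5] 0.6(136.72) - 0.6(93.31) = 26.05
[6] 1.0(136.72) + 1.0(59.18) = 136.72 + 59.18 = 195.90
The largest value is 213.19 kip·ft from combination 3.

Combination 3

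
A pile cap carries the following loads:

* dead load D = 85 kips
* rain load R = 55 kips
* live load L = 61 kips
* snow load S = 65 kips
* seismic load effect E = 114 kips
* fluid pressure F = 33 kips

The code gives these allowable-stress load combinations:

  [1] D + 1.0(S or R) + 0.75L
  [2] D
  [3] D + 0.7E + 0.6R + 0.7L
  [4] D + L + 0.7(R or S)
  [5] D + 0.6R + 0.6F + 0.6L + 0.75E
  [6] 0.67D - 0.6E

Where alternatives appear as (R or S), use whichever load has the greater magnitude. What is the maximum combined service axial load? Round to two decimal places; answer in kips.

(S or R) → S = 65 kips; (R or S) → S = 65 kips.
[1] 1.0(85) + 1.0(65) + 0.75(61) = 85.00 + 65.00 + 45.75 = 195.75
[2] 1.0(85) = 85.00
[3] 1.0(85) + 0.7(114) + 0.6(55) + 0.7(61) = 85.00 + 79.80 + 33.00 + 42.70 = 240.50
[4] 1.0(85) + 1.0(61) + 0.7(65) = 85.00 + 61.00 + 45.50 = 191.50
[5] 1.0(85) + 0.6(55) + 0.6(33) + 0.6(61) + 0.75(114) = 85.00 + 33.00 + 19.80 + 36.60 + 85.50 = 259.90
[6] 0.67(85) - 0.6(114) = 56.95 - 68.40 = -11.45
The controlling combination is 5, giving 259.90 kips.

259.90 kips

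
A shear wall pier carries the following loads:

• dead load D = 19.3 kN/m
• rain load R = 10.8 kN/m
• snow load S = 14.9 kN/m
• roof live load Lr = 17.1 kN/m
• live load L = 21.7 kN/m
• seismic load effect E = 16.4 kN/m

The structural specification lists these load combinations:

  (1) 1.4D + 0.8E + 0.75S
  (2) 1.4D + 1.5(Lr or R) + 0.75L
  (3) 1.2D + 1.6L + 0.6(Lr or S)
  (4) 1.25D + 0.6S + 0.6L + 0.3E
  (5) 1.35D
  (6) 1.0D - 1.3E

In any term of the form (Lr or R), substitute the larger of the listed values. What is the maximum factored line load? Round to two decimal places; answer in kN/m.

68.95 kN/m

(Lr or R) → Lr = 17.1 kN/m; (Lr or S) → Lr = 17.1 kN/m.
(1) 1.4(19.3) + 0.8(16.4) + 0.75(14.9) = 51.32
(2) 1.4(19.3) + 1.5(17.1) + 0.75(21.7) = 68.95
(3) 1.2(19.3) + 1.6(21.7) + 0.6(17.1) = 68.14
(4) 1.25(19.3) + 0.6(14.9) + 0.6(21.7) + 0.3(16.4) = 51.01
(5) 1.35(19.3) = 26.06
(6) 1.0(19.3) - 1.3(16.4) = -2.02
Combination 2 governs: w_u = 68.95 kN/m.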